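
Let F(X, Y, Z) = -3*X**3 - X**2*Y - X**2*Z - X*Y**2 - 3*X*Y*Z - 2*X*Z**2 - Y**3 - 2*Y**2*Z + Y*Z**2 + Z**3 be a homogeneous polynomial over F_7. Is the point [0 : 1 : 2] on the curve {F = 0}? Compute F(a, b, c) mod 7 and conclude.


F(0,1,2) ≡ 0 (mod 7); P is on the curve.

Evaluate F(0, 1, 2) term-by-term (mod 7).
  -3*X**3 ↦ -3·0·1·1 = 0
  -X**2*Y ↦ -1·0·1·1 = 0
  -X**2*Z ↦ -1·0·1·2 = 0
  -X*Y**2 ↦ -1·0·1·1 = 0
  -3*X*Y*Z ↦ -3·0·1·2 = 0
  -2*X*Z**2 ↦ -2·0·1·4 = 0
  -Y**3 ↦ -1·1·1·1 = -1
  -2*Y**2*Z ↦ -2·1·1·2 = -4
  Y*Z**2 ↦ 1·1·1·4 = 4
  Z**3 ↦ 1·1·1·8 = 8
Sum: F(0, 1, 2) = (0) + (0) + (0) + (0) + (0) + (0) + (-1) + (-4) + (4) + (8) = 7.
Reducing mod 7: 7 ≡ 0 (mod 7).
Since F(a, b, c) ≡ 0 (mod 7), P lies on the curve.


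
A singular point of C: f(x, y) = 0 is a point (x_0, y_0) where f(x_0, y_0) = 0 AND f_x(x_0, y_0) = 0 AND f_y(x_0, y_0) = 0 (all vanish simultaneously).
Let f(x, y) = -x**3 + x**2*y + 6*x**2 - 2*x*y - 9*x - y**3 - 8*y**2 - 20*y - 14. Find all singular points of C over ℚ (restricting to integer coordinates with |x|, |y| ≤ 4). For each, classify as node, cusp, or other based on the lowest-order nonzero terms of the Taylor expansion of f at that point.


Singular points: {(1, -3)}; classification: cusp.

Compute partial derivatives:
  f_x = -3*x**2 + 2*x*y + 12*x - 2*y - 9.
  f_y = x**2 - 2*x - 3*y**2 - 16*y - 20.
Scan x_0 ∈ {−4, ..., 4}. For each x_0, f_y(x_0, y) is a polynomial in y; find its integer roots y ∈ {−4, ..., 4}, then test f_x and f at those candidates.
  x = -4: f_y(-4, y) = -3*y**2 - 16*y + 4; no integer root y with |y| ≤ 4.
  x = -3: f_y(-3, y) = -3*y**2 - 16*y - 5; no integer root y with |y| ≤ 4.
  x = -2: f_y(-2, y) = -3*y**2 - 16*y - 12; no integer root y with |y| ≤ 4.
  x = -1: f_y(-1, y) = -3*y**2 - 16*y - 17; no integer root y with |y| ≤ 4.
  x = 0: f_y(0, y) = -3*y**2 - 16*y - 20; vanishes at y ∈ {-2}. (0, -2): f_x = -5 ≠ 0.
  x = 1: f_y(1, y) = -3*y**2 - 16*y - 21; vanishes at y ∈ {-3}. (1, -3): f_x = 0, f = 0 — SINGULAR.
  x = 2: f_y(2, y) = -3*y**2 - 16*y - 20; vanishes at y ∈ {-2}. (2, -2): f_x = -1 ≠ 0.
  x = 3: f_y(3, y) = -3*y**2 - 16*y - 17; no integer root y with |y| ≤ 4.
  x = 4: f_y(4, y) = -3*y**2 - 16*y - 12; no integer root y with |y| ≤ 4.
Only singular point on the grid: (1, -3).
Classify: substitute x = 1 + u, y = -3 + v and expand: f = -u**3 + u**2*v - v**3 + v**2.
No constant or linear terms (consistent with a singular point). Quadratic part: v**2. Cubic part: -u**3 + u**2*v - v**3.
The quadratic part v**2 is a perfect square, so there is a single (double) tangent line v = 0, i.e. y = -3. Restricting the cubic part to that line (v = 0) leaves -u**3 ≠ 0, so f is not divisible by v and the branch is v² ≈ u**3 to lowest order — this is a cusp.
Classification: cusp.


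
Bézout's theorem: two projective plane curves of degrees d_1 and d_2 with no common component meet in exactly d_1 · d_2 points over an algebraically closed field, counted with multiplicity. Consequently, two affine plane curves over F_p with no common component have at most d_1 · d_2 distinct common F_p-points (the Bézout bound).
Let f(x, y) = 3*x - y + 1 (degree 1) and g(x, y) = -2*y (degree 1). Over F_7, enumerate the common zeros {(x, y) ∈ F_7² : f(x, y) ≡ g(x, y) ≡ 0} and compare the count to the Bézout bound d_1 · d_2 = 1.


Common zeros: {(2, 0)}; count = 1; Bézout bound = 1.

deg(f) = 1, deg(g) = 1, so Bézout bound = 1.
Scan x ∈ F_7. For each x, list the y ∈ F_7 with f(x, y) ≡ 0 and those with g(x, y) ≡ 0 (mod 7); the common zeros in that column are the intersection.
  x = 0: f ≡ 0 at y ∈ {1}; g ≡ 0 at y ∈ {0}; common: ∅.
  x = 1: f ≡ 0 at y ∈ {4}; g ≡ 0 at y ∈ {0}; common: ∅.
  x = 2: f ≡ 0 at y ∈ {0}; g ≡ 0 at y ∈ {0}; common: {0}.
  x = 3: f ≡ 0 at y ∈ {3}; g ≡ 0 at y ∈ {0}; common: ∅.
  x = 4: f ≡ 0 at y ∈ {6}; g ≡ 0 at y ∈ {0}; common: ∅.
  x = 5: f ≡ 0 at y ∈ {2}; g ≡ 0 at y ∈ {0}; common: ∅.
  x = 6: f ≡ 0 at y ∈ {5}; g ≡ 0 at y ∈ {0}; common: ∅.
Collecting: common zeros = {(2, 0)}, so the count is 1.
Comparison with the Bézout bound: 1 ≤ 1 = deg(f)·deg(g), as expected for curves with no common component (the bound is attained).


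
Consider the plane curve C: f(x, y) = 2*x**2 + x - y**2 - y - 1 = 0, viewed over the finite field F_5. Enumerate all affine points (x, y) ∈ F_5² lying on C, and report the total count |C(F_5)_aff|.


Affine F_5-points: {(1, 1), (1, 3), (3, 0), (3, 4), (4, 0), (4, 4)}; count = 6.

For each of the 25 pairs (x, y) ∈ F_5², evaluate f(x, y) mod 5. Record the zeros.
  x = 0: [0↦4, 1↦2, 2↦3, 3↦2, 4↦4]  zeros at y ∈ ∅
  x = 1: [0↦2, 1↦0, 2↦1, 3↦0, 4↦2]  zeros at y ∈ {1, 3}
  x = 2: [0↦4, 1↦2, 2↦3, 3↦2, 4↦4]  zeros at y ∈ ∅
  x = 3: [0↦0, 1↦3, 2↦4, 3↦3, 4↦0]  zeros at y ∈ {0, 4}
  x = 4: [0↦0, 1↦3, 2↦4, 3↦3, 4↦0]  zeros at y ∈ {0, 4}
Collecting zeros: affine points = {(1, 1), (1, 3), (3, 0), (3, 4), (4, 0), (4, 4)}.
Total count |C(F_5)_aff| = 6.


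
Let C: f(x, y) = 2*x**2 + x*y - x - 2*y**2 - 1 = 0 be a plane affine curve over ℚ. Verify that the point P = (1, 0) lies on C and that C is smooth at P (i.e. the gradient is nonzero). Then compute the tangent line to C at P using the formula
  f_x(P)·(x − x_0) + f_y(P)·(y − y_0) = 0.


Tangent line at P: 3*x + y - 3 = 0.

Step 1: f(1, 0) = 0, so P lies on C.
Step 2: partial derivatives
  f_x(x, y) = 4*x + y - 1, f_y(x, y) = x - 4*y.
  f_x(P) = 3, f_y(P) = 1 (gradient nonzero, so P is smooth).
Step 3: tangent line at P: 3·(x − 1) + 1·(y − 0) = 0.
Expanding: 3*x + y - 3 = 0.


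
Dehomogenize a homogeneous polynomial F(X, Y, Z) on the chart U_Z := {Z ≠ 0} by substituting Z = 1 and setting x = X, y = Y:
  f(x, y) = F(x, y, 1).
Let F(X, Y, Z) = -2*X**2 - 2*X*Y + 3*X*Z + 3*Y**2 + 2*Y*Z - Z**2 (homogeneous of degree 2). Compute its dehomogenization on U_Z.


f(x, y) = -2*x**2 - 2*x*y + 3*x + 3*y**2 + 2*y - 1

On U_Z we set Z = 1. Each monomial c·X^i·Y^j·Z^k in F becomes c·x^i·y^j·1^k = c·x^i·y^j.
Substituting Z = 1: F(X, Y, 1) = -2*x**2 - 2*x*y + 3*x + 3*y**2 + 2*y - 1.
Note: deg(f) ≤ deg(F) = 2; strict inequality happens when F is divisible by Z (lost terms).


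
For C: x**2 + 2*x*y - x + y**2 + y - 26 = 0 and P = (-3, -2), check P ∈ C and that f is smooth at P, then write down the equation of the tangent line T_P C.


Tangent line at P: -11*x - 9*y - 51 = 0.

Step 1: f(-3, -2) = 0, so P lies on C.
Step 2: partial derivatives
  f_x(x, y) = 2*x + 2*y - 1, f_y(x, y) = 2*x + 2*y + 1.
  f_x(P) = -11, f_y(P) = -9 (gradient nonzero, so P is smooth).
Step 3: tangent line at P: -11·(x − -3) + -9·(y − -2) = 0.
Expanding: -11*x - 9*y - 51 = 0.


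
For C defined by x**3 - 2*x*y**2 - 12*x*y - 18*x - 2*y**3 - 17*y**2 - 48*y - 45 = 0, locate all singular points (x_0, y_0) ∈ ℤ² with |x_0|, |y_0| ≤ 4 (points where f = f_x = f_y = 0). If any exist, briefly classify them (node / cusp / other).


Singular points: {(0, -3)}; classification: cusp.

Compute partial derivatives:
  f_x = 3*x**2 - 2*y**2 - 12*y - 18.
  f_y = -4*x*y - 12*x - 6*y**2 - 34*y - 48.
Scan x_0 ∈ {−4, ..., 4}. For each x_0, f_y(x_0, y) is a polynomial in y; find its integer roots y ∈ {−4, ..., 4}, then test f_x and f at those candidates.
  x = -4: f_y(-4, y) = -6*y**2 - 18*y; vanishes at y ∈ {-3, 0}. (-4, -3): f_x = 48 ≠ 0; (-4, 0): f_x = 30 ≠ 0.
  x = -3: f_y(-3, y) = -6*y**2 - 22*y - 12; vanishes at y ∈ {-3}. (-3, -3): f_x = 27 ≠ 0.
  x = -2: f_y(-2, y) = -6*y**2 - 26*y - 24; vanishes at y ∈ {-3}. (-2, -3): f_x = 12 ≠ 0.
  x = -1: f_y(-1, y) = -6*y**2 - 30*y - 36; vanishes at y ∈ {-3, -2}. (-1, -3): f_x = 3 ≠ 0; (-1, -2): f_x = 1 ≠ 0.
  x = 0: f_y(0, y) = -6*y**2 - 34*y - 48; vanishes at y ∈ {-3}. (0, -3): f_x = 0, f = 0 — SINGULAR.
  x = 1: f_y(1, y) = -6*y**2 - 38*y - 60; vanishes at y ∈ {-3}. (1, -3): f_x = 3 ≠ 0.
  x = 2: f_y(2, y) = -6*y**2 - 42*y - 72; vanishes at y ∈ {-4, -3}. (2, -4): f_x = 10 ≠ 0; (2, -3): f_x = 12 ≠ 0.
  x = 3: f_y(3, y) = -6*y**2 - 46*y - 84; vanishes at y ∈ {-3}. (3, -3): f_x = 27 ≠ 0.
  x = 4: f_y(4, y) = -6*y**2 - 50*y - 96; vanishes at y ∈ {-3}. (4, -3): f_x = 48 ≠ 0.
Only singular point on the grid: (0, -3).
Classify: substitute x = 0 + u, y = -3 + v and expand: f = u**3 - 2*u*v**2 - 2*v**3 + v**2.
No constant or linear terms (consistent with a singular point). Quadratic part: v**2. Cubic part: u**3 - 2*u*v**2 - 2*v**3.
The quadratic part v**2 is a perfect square, so there is a single (double) tangent line v = 0, i.e. y = -3. Restricting the cubic part to that line (v = 0) leaves u**3 ≠ 0, so f is not divisible by v and the branch is v² ≈ -u**3 to lowest order — this is a cusp.
Classification: cusp.


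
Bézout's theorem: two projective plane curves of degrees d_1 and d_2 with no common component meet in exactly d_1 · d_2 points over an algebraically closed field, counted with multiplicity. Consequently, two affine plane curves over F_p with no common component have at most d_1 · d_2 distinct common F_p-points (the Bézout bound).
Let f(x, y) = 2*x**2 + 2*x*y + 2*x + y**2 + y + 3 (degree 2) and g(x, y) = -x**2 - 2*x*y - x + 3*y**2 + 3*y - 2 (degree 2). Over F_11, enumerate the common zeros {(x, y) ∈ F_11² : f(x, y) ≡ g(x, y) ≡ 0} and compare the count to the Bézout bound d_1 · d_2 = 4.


Common zeros: {(0, 5), (1, 1), (2, 7)}; count = 3; Bézout bound = 4.

deg(f) = 2, deg(g) = 2, so Bézout bound = 4.
Scan x ∈ F_11. For each x, list the y ∈ F_11 with f(x, y) ≡ 0 and those with g(x, y) ≡ 0 (mod 11); the common zeros in that column are the intersection.
  x = 0: f ≡ 0 at y ∈ {5}; g ≡ 0 at y ∈ {5}; common: {5}.
  x = 1: f ≡ 0 at y ∈ {1, 7}; g ≡ 0 at y ∈ {1, 6}; common: {1}.
  x = 2: f ≡ 0 at y ∈ {7, 10}; g ≡ 0 at y ∈ {7, 8}; common: {7}.
  x = 3: f ≡ 0 at y ∈ ∅; g ≡ 0 at y ∈ {4, 8}; common: ∅.
  x = 4: f ≡ 0 at y ∈ ∅; g ≡ 0 at y ∈ {0, 9}; common: ∅.
  x = 5: f ≡ 0 at y ∈ {5, 6}; g ≡ 0 at y ∈ {7, 10}; common: ∅.
  x = 6: f ≡ 0 at y ∈ ∅; g ≡ 0 at y ∈ {0, 3}; common: ∅.
  x = 7: f ≡ 0 at y ∈ ∅; g ≡ 0 at y ∈ {1, 10}; common: ∅.
  x = 8: f ≡ 0 at y ∈ {1, 4}; g ≡ 0 at y ∈ {2, 6}; common: ∅.
  x = 9: f ≡ 0 at y ∈ {4, 10}; g ≡ 0 at y ∈ {2, 3}; common: ∅.
  x = 10: f ≡ 0 at y ∈ {6}; g ≡ 0 at y ∈ {4, 9}; common: ∅.
Collecting: common zeros = {(0, 5), (1, 1), (2, 7)}, so the count is 3.
Comparison with the Bézout bound: 3 ≤ 4 = deg(f)·deg(g), as expected for curves with no common component (the affine F_11-count falls short of the bound because intersections may lie at infinity, over extension fields, or carry multiplicity).


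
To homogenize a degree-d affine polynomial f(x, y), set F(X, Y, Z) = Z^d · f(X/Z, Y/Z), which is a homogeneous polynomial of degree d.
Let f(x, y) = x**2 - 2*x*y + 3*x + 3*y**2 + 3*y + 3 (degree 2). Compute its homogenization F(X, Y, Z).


F(X, Y, Z) = X**2 - 2*X*Y + 3*X*Z + 3*Y**2 + 3*Y*Z + 3*Z**2

deg(f) = 2.
Substitute x = X/Z, y = Y/Z into f, then multiply by Z^2.
  monomial 1·x^2·y^0 ↦ 1·X^2·Y^0·Z^0.
  monomial -2·x^1·y^1 ↦ -2·X^1·Y^1·Z^0.
  monomial 3·x^1·y^0 ↦ 3·X^1·Y^0·Z^1.
  monomial 3·x^0·y^2 ↦ 3·X^0·Y^2·Z^0.
  monomial 3·x^0·y^1 ↦ 3·X^0·Y^1·Z^1.
  monomial 3·x^0·y^0 ↦ 3·X^0·Y^0·Z^2.
Collecting: F(X, Y, Z) = X**2 - 2*X*Y + 3*X*Z + 3*Y**2 + 3*Y*Z + 3*Z**2.


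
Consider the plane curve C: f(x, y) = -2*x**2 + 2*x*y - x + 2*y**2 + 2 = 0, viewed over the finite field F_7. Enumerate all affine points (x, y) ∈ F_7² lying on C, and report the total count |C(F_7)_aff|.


Affine F_7-points: {(4, 5)}; count = 1.

For each of the 49 pairs (x, y) ∈ F_7², evaluate f(x, y) mod 7. Record the zeros.
  x = 0: [0↦2, 1↦4, 2↦3, 3↦6, 4↦6, 5↦3, 6↦4]  zeros at y ∈ ∅
  x = 1: [0↦6, 1↦3, 2↦4, 3↦2, 4↦4, 5↦3, 6↦6]  zeros at y ∈ ∅
  x = 2: [0↦6, 1↦5, 2↦1, 3↦1, 4↦5, 5↦6, 6↦4]  zeros at y ∈ ∅
  x = 3: [0↦2, 1↦3, 2↦1, 3↦3, 4↦2, 5↦5, 6↦5]  zeros at y ∈ ∅
  x = 4: [0↦1, 1↦4, 2↦4, 3↦1, 4↦2, 5↦0, 6↦2]  zeros at y ∈ {5}
  x = 5: [0↦3, 1↦1, 2↦3, 3↦2, 4↦5, 5↦5, 6↦2]  zeros at y ∈ ∅
  x = 6: [0↦1, 1↦1, 2↦5, 3↦6, 4↦4, 5↦6, 6↦5]  zeros at y ∈ ∅
Collecting zeros: affine points = {(4, 5)}.
Total count |C(F_7)_aff| = 1.


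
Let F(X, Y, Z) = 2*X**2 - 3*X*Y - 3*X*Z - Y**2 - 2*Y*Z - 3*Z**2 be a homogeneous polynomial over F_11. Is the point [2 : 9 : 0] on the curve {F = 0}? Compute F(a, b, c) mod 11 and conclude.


F(2,9,0) ≡ 5 (mod 11); P is NOT on the curve.

Evaluate F(2, 9, 0) term-by-term (mod 11).
  2*X**2 ↦ 2·4·1·1 = 8
  -3*X*Y ↦ -3·2·9·1 = -54
  -3*X*Z ↦ -3·2·1·0 = 0
  -Y**2 ↦ -1·1·81·1 = -81
  -2*Y*Z ↦ -2·1·9·0 = 0
  -3*Z**2 ↦ -3·1·1·0 = 0
Sum: F(2, 9, 0) = (8) + (-54) + (0) + (-81) + (0) + (0) = -127.
Reducing mod 11: -127 ≡ 5 (mod 11).
Since F(a, b, c) ≡ 5 ≠ 0 (mod 11), P does NOT lie on the curve.


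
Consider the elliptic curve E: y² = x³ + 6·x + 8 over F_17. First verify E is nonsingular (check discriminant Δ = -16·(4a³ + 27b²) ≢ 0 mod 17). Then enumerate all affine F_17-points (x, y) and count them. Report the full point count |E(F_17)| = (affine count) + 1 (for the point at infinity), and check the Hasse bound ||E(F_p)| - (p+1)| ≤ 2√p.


Affine points = {(0, 5), (0, 12), (1, 7), (1, 10), (3, 6), (3, 11), (7, 6), (7, 11), (9, 3), (9, 14), (16, 1), (16, 16)}; affine count = 12; |E(F_17)| = 13.

Discriminant check: Δ ∝ 4a³ + 27b² = 4·6³ + 27·8² = 4·216 + 27·64 ≡ 8 (mod 17). Nonzero ⇒ E is nonsingular.
For each x ∈ F_17, compute rhs = x³ + 6·x + 8 mod 17, then count y ∈ F_17 with y² ≡ rhs.
  x = 0: rhs = 8, matching y values: 5, 12 (2 points).
  x = 1: rhs = 15, matching y values: 7, 10 (2 points).
  x = 2: rhs = 11, matching y values: none (0 points).
  x = 3: rhs = 2, matching y values: 6, 11 (2 points).
  x = 4: rhs = 11, matching y values: none (0 points).
  x = 5: rhs = 10, matching y values: none (0 points).
  x = 6: rhs = 5, matching y values: none (0 points).
  x = 7: rhs = 2, matching y values: 6, 11 (2 points).
  x = 8: rhs = 7, matching y values: none (0 points).
  x = 9: rhs = 9, matching y values: 3, 14 (2 points).
  x = 10: rhs = 14, matching y values: none (0 points).
  x = 11: rhs = 11, matching y values: none (0 points).
  x = 12: rhs = 6, matching y values: none (0 points).
  x = 13: rhs = 5, matching y values: none (0 points).
  x = 14: rhs = 14, matching y values: none (0 points).
  x = 15: rhs = 5, matching y values: none (0 points).
  x = 16: rhs = 1, matching y values: 1, 16 (2 points).
Total affine count: 12.
Full point count |E(F_17)| = 12 + 1 = 13.
Hasse bound: |13 − (17+1)| = |-5| = 5 ≤ 2√17 ≈ 8.2462 ✓.


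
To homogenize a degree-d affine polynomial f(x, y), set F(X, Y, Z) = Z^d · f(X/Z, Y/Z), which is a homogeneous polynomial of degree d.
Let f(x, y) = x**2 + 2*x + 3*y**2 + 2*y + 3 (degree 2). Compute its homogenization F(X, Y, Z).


F(X, Y, Z) = X**2 + 2*X*Z + 3*Y**2 + 2*Y*Z + 3*Z**2

deg(f) = 2.
Substitute x = X/Z, y = Y/Z into f, then multiply by Z^2.
  monomial 1·x^2·y^0 ↦ 1·X^2·Y^0·Z^0.
  monomial 2·x^1·y^0 ↦ 2·X^1·Y^0·Z^1.
  monomial 3·x^0·y^2 ↦ 3·X^0·Y^2·Z^0.
  monomial 2·x^0·y^1 ↦ 2·X^0·Y^1·Z^1.
  monomial 3·x^0·y^0 ↦ 3·X^0·Y^0·Z^2.
Collecting: F(X, Y, Z) = X**2 + 2*X*Z + 3*Y**2 + 2*Y*Z + 3*Z**2.


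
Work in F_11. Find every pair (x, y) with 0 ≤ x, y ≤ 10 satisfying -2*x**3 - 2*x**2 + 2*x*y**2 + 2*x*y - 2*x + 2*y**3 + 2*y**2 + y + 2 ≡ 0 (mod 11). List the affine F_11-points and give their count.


Affine F_11-points: {(0, 3), (3, 10), (5, 0), (5, 5), (6, 4), (7, 4), (8, 0), (8, 4), (8, 9), (9, 1), (10, 3)}; count = 11.

For each of the 121 pairs (x, y) ∈ F_11², evaluate f(x, y) mod 11. Record the zeros.
  x = 0: [0↦2, 1↦7, 2↦6, 3↦0, 4↦1, 5↦10, 6↦6, 7↦1, 8↦7, 9↦3, 10↦1]  zeros at y ∈ {3}
  x = 1: [0↦7, 1↦5, 2↦1, 3↦7, 4↦2, 5↦9, 6↦7, 7↦8, 8↦2, 9↦1, 10↦6]  zeros at y ∈ ∅
  x = 2: [0↦7, 1↦9, 2↦2, 3↦9, 4↦9, 5↦3, 6↦3, 7↦10, 8↦3, 9↦5, 10↦6]  zeros at y ∈ ∅
  x = 3: [0↦1, 1↦7, 2↦8, 3↦5, 4↦10, 5↦2, 6↦4, 7↦6, 8↦9, 9↦3, 10↦0]  zeros at y ∈ {10}
  x = 4: [0↦10, 1↦9, 2↦7, 3↦5, 4↦4, 5↦5, 6↦9, 7↦6, 8↦8, 9↦5, 10↦9]  zeros at y ∈ ∅
  x = 5: [0↦0, 1↦3, 2↦9, 3↦8, 4↦1, 5↦0, 6↦6, 7↦9, 8↦10, 9↦10, 10↦10]  zeros at y ∈ {0, 5}
  x = 6: [0↦3, 1↦10, 2↦2, 3↦2, 4↦0, 5↦8, 6↦5, 7↦3, 8↦3, 9↦6, 10↦2]  zeros at y ∈ {4}
  x = 7: [0↦7, 1↦7, 2↦7, 3↦8, 4↦0, 5↦6, 6↦5, 7↦9, 8↦8, 9↦3, 10↦6]  zeros at y ∈ {4}
  x = 8: [0↦0, 1↦4, 2↦1, 3↦3, 4↦0, 5↦4, 6↦5, 7↦4, 8↦2, 9↦0, 10↦10]  zeros at y ∈ {0, 4, 9}
  x = 9: [0↦3, 1↦0, 2↦5, 3↦8, 4↦10, 5↦1, 6↦4, 7↦9, 8↦6, 9↦7, 10↦2]  zeros at y ∈ {1}
  x = 10: [0↦4, 1↦5, 2↦7, 3↦0, 4↦7, 5↦7, 6↦1, 7↦1, 8↦8, 9↦1, 10↦3]  zeros at y ∈ {3}
Collecting zeros: affine points = {(0, 3), (3, 10), (5, 0), (5, 5), (6, 4), (7, 4), (8, 0), (8, 4), (8, 9), (9, 1), (10, 3)}.
Total count |C(F_11)_aff| = 11.


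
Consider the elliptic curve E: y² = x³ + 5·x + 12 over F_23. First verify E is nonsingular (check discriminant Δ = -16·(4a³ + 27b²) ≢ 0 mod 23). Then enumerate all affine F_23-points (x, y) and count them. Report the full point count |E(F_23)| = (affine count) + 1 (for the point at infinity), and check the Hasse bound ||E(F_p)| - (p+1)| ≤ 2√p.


Affine points = {(0, 9), (0, 14), (1, 8), (1, 15), (3, 10), (3, 13), (4, 2), (4, 21), (5, 1), (5, 22), (8, 9), (8, 14), (9, 2), (9, 21), (10, 2), (10, 21), (11, 8), (11, 15), (12, 11), (12, 12), (15, 9), (15, 14), (16, 5), (16, 18), (18, 0), (20, 4), (20, 19), (22, 11), (22, 12)}; affine count = 29; |E(F_23)| = 30.

Discriminant check: Δ ∝ 4a³ + 27b² = 4·5³ + 27·12² = 4·125 + 27·144 ≡ 18 (mod 23). Nonzero ⇒ E is nonsingular.
For each x ∈ F_23, compute rhs = x³ + 5·x + 12 mod 23, then count y ∈ F_23 with y² ≡ rhs.
  x = 0: rhs = 12, matching y values: 9, 14 (2 points).
  x = 1: rhs = 18, matching y values: 8, 15 (2 points).
  x = 2: rhs = 7, matching y values: none (0 points).
  x = 3: rhs = 8, matching y values: 10, 13 (2 points).
  x = 4: rhs = 4, matching y values: 2, 21 (2 points).
  x = 5: rhs = 1, matching y values: 1, 22 (2 points).
  x = 6: rhs = 5, matching y values: none (0 points).
  x = 7: rhs = 22, matching y values: none (0 points).
  x = 8: rhs = 12, matching y values: 9, 14 (2 points).
  x = 9: rhs = 4, matching y values: 2, 21 (2 points).
  x = 10: rhs = 4, matching y values: 2, 21 (2 points).
  x = 11: rhs = 18, matching y values: 8, 15 (2 points).
  x = 12: rhs = 6, matching y values: 11, 12 (2 points).
  x = 13: rhs = 20, matching y values: none (0 points).
  x = 14: rhs = 20, matching y values: none (0 points).
  x = 15: rhs = 12, matching y values: 9, 14 (2 points).
  x = 16: rhs = 2, matching y values: 5, 18 (2 points).
  x = 17: rhs = 19, matching y values: none (0 points).
  x = 18: rhs = 0, matching y values: 0 (1 points).
  x = 19: rhs = 20, matching y values: none (0 points).
  x = 20: rhs = 16, matching y values: 4, 19 (2 points).
  x = 21: rhs = 17, matching y values: none (0 points).
  x = 22: rhs = 6, matching y values: 11, 12 (2 points).
Total affine count: 29.
Full point count |E(F_23)| = 29 + 1 = 30.
Hasse bound: |30 − (23+1)| = |6| = 6 ≤ 2√23 ≈ 9.5917 ✓.


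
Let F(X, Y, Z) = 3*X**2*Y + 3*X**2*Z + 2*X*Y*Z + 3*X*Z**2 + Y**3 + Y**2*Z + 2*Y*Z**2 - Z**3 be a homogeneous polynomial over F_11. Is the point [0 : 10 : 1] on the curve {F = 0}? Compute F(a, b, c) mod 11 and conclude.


F(0,10,1) ≡ 8 (mod 11); P is NOT on the curve.

Evaluate F(0, 10, 1) term-by-term (mod 11).
  3*X**2*Y ↦ 3·0·10·1 = 0
  3*X**2*Z ↦ 3·0·1·1 = 0
  2*X*Y*Z ↦ 2·0·10·1 = 0
  3*X*Z**2 ↦ 3·0·1·1 = 0
  Y**3 ↦ 1·1·1000·1 = 1000
  Y**2*Z ↦ 1·1·100·1 = 100
  2*Y*Z**2 ↦ 2·1·10·1 = 20
  -Z**3 ↦ -1·1·1·1 = -1
Sum: F(0, 10, 1) = (0) + (0) + (0) + (0) + (1000) + (100) + (20) + (-1) = 1119.
Reducing mod 11: 1119 ≡ 8 (mod 11).
Since F(a, b, c) ≡ 8 ≠ 0 (mod 11), P does NOT lie on the curve.


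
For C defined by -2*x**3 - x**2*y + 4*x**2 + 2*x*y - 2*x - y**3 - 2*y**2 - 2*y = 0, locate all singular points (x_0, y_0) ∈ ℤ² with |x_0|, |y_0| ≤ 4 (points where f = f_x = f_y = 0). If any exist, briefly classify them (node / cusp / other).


Singular points: {(1, -1)}; classification: node.

Compute partial derivatives:
  f_x = -6*x**2 - 2*x*y + 8*x + 2*y - 2.
  f_y = -x**2 + 2*x - 3*y**2 - 4*y - 2.
Scan x_0 ∈ {−4, ..., 4}. For each x_0, f_y(x_0, y) is a polynomial in y; find its integer roots y ∈ {−4, ..., 4}, then test f_x and f at those candidates.
  x = -4: f_y(-4, y) = -3*y**2 - 4*y - 26; no integer root y with |y| ≤ 4.
  x = -3: f_y(-3, y) = -3*y**2 - 4*y - 17; no integer root y with |y| ≤ 4.
  x = -2: f_y(-2, y) = -3*y**2 - 4*y - 10; no integer root y with |y| ≤ 4.
  x = -1: f_y(-1, y) = -3*y**2 - 4*y - 5; no integer root y with |y| ≤ 4.
  x = 0: f_y(0, y) = -3*y**2 - 4*y - 2; no integer root y with |y| ≤ 4.
  x = 1: f_y(1, y) = -3*y**2 - 4*y - 1; vanishes at y ∈ {-1}. (1, -1): f_x = 0, f = 0 — SINGULAR.
  x = 2: f_y(2, y) = -3*y**2 - 4*y - 2; no integer root y with |y| ≤ 4.
  x = 3: f_y(3, y) = -3*y**2 - 4*y - 5; no integer root y with |y| ≤ 4.
  x = 4: f_y(4, y) = -3*y**2 - 4*y - 10; no integer root y with |y| ≤ 4.
Only singular point on the grid: (1, -1).
Classify: substitute x = 1 + u, y = -1 + v and expand: f = -2*u**3 - u**2*v - u**2 - v**3 + v**2.
No constant or linear terms (consistent with a singular point). Quadratic part: -u**2 + v**2. Cubic part: -2*u**3 - u**2*v - v**3.
The quadratic part v**2 - u**2 = (v − u)(v + u) splits into two distinct linear factors, so there are two distinct tangent lines y − -1 = ±(x − 1) — this is a node (ordinary double point).
Classification: node.


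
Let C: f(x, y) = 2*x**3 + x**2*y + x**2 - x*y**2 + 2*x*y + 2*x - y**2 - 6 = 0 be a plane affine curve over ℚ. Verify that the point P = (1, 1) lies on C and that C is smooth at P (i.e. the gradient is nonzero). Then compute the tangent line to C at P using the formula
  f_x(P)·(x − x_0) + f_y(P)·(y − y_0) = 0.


Tangent line at P: 13*x - y - 12 = 0.

Step 1: f(1, 1) = 0, so P lies on C.
Step 2: partial derivatives
  f_x(x, y) = 6*x**2 + 2*x*y + 2*x - y**2 + 2*y + 2, f_y(x, y) = x**2 - 2*x*y + 2*x - 2*y.
  f_x(P) = 13, f_y(P) = -1 (gradient nonzero, so P is smooth).
Step 3: tangent line at P: 13·(x − 1) + -1·(y − 1) = 0.
Expanding: 13*x - y - 12 = 0.


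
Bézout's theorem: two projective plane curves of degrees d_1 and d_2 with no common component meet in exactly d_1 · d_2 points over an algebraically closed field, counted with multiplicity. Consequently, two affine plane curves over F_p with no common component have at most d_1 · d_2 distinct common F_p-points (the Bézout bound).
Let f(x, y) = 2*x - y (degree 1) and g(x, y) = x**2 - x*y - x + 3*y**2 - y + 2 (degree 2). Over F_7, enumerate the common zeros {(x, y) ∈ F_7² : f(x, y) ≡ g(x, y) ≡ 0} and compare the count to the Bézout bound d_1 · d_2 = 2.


Common zeros: ∅; count = 0; Bézout bound = 2.

deg(f) = 1, deg(g) = 2, so Bézout bound = 2.
Scan x ∈ F_7. For each x, list the y ∈ F_7 with f(x, y) ≡ 0 and those with g(x, y) ≡ 0 (mod 7); the common zeros in that column are the intersection.
  x = 0: f ≡ 0 at y ∈ {0}; g ≡ 0 at y ∈ ∅; common: ∅.
  x = 1: f ≡ 0 at y ∈ {2}; g ≡ 0 at y ∈ {4, 6}; common: ∅.
  x = 2: f ≡ 0 at y ∈ {4}; g ≡ 0 at y ∈ ∅; common: ∅.
  x = 3: f ≡ 0 at y ∈ {6}; g ≡ 0 at y ∈ {1, 5}; common: ∅.
  x = 4: f ≡ 0 at y ∈ {1}; g ≡ 0 at y ∈ {0, 4}; common: ∅.
  x = 5: f ≡ 0 at y ∈ {3}; g ≡ 0 at y ∈ ∅; common: ∅.
  x = 6: f ≡ 0 at y ∈ {5}; g ≡ 0 at y ∈ {1, 6}; common: ∅.
Collecting: common zeros = ∅, so the count is 0.
Comparison with the Bézout bound: 0 ≤ 2 = deg(f)·deg(g), as expected for curves with no common component (the affine F_7-count falls short of the bound because intersections may lie at infinity, over extension fields, or carry multiplicity).


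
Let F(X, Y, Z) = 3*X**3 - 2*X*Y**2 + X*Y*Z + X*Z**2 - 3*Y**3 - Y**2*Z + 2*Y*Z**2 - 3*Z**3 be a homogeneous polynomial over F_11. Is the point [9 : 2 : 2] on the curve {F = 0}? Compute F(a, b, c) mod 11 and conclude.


F(9,2,2) ≡ 2 (mod 11); P is NOT on the curve.

Evaluate F(9, 2, 2) term-by-term (mod 11).
  3*X**3 ↦ 3·729·1·1 = 2187
  -2*X*Y**2 ↦ -2·9·4·1 = -72
  X*Y*Z ↦ 1·9·2·2 = 36
  X*Z**2 ↦ 1·9·1·4 = 36
  -3*Y**3 ↦ -3·1·8·1 = -24
  -Y**2*Z ↦ -1·1·4·2 = -8
  2*Y*Z**2 ↦ 2·1·2·4 = 16
  -3*Z**3 ↦ -3·1·1·8 = -24
Sum: F(9, 2, 2) = (2187) + (-72) + (36) + (36) + (-24) + (-8) + (16) + (-24) = 2147.
Reducing mod 11: 2147 ≡ 2 (mod 11).
Since F(a, b, c) ≡ 2 ≠ 0 (mod 11), P does NOT lie on the curve.


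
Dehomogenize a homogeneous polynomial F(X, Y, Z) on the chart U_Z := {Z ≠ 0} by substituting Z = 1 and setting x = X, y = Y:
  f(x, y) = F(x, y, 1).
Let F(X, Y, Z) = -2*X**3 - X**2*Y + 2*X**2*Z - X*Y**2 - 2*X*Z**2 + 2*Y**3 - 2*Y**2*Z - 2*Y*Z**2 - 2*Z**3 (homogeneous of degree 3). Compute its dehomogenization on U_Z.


f(x, y) = -2*x**3 - x**2*y + 2*x**2 - x*y**2 - 2*x + 2*y**3 - 2*y**2 - 2*y - 2

On U_Z we set Z = 1. Each monomial c·X^i·Y^j·Z^k in F becomes c·x^i·y^j·1^k = c·x^i·y^j.
Substituting Z = 1: F(X, Y, 1) = -2*x**3 - x**2*y + 2*x**2 - x*y**2 - 2*x + 2*y**3 - 2*y**2 - 2*y - 2.
Note: deg(f) ≤ deg(F) = 3; strict inequality happens when F is divisible by Z (lost terms).


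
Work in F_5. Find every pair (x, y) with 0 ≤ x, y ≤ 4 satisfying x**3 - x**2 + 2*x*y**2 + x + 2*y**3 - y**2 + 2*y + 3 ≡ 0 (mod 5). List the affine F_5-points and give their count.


Affine F_5-points: {(3, 4), (4, 0)}; count = 2.

For each of the 25 pairs (x, y) ∈ F_5², evaluate f(x, y) mod 5. Record the zeros.
  x = 0: [0↦3, 1↦1, 2↦4, 3↦4, 4↦3]  zeros at y ∈ ∅
  x = 1: [0↦4, 1↦4, 2↦3, 3↦3, 4↦1]  zeros at y ∈ ∅
  x = 2: [0↦4, 1↦1, 2↦1, 3↦1, 4↦3]  zeros at y ∈ ∅
  x = 3: [0↦4, 1↦3, 2↦4, 3↦4, 4↦0]  zeros at y ∈ {4}
  x = 4: [0↦0, 1↦1, 2↦3, 3↦3, 4↦3]  zeros at y ∈ {0}
Collecting zeros: affine points = {(3, 4), (4, 0)}.
Total count |C(F_5)_aff| = 2.


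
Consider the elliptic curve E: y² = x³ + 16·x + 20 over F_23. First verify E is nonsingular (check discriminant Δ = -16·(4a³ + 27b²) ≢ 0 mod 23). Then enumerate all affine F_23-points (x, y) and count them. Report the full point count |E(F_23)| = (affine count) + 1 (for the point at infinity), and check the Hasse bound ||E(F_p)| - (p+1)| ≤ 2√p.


Affine points = {(3, 7), (3, 16), (5, 8), (5, 15), (8, 4), (8, 19), (11, 3), (11, 20), (12, 10), (12, 13), (15, 1), (15, 22), (16, 5), (16, 18), (21, 7), (21, 16), (22, 7), (22, 16)}; affine count = 18; |E(F_23)| = 19.

Discriminant check: Δ ∝ 4a³ + 27b² = 4·16³ + 27·20² = 4·4096 + 27·400 ≡ 21 (mod 23). Nonzero ⇒ E is nonsingular.
For each x ∈ F_23, compute rhs = x³ + 16·x + 20 mod 23, then count y ∈ F_23 with y² ≡ rhs.
  x = 0: rhs = 20, matching y values: none (0 points).
  x = 1: rhs = 14, matching y values: none (0 points).
  x = 2: rhs = 14, matching y values: none (0 points).
  x = 3: rhs = 3, matching y values: 7, 16 (2 points).
  x = 4: rhs = 10, matching y values: none (0 points).
  x = 5: rhs = 18, matching y values: 8, 15 (2 points).
  x = 6: rhs = 10, matching y values: none (0 points).
  x = 7: rhs = 15, matching y values: none (0 points).
  x = 8: rhs = 16, matching y values: 4, 19 (2 points).
  x = 9: rhs = 19, matching y values: none (0 points).
  x = 10: rhs = 7, matching y values: none (0 points).
  x = 11: rhs = 9, matching y values: 3, 20 (2 points).
  x = 12: rhs = 8, matching y values: 10, 13 (2 points).
  x = 13: rhs = 10, matching y values: none (0 points).
  x = 14: rhs = 21, matching y values: none (0 points).
  x = 15: rhs = 1, matching y values: 1, 22 (2 points).
  x = 16: rhs = 2, matching y values: 5, 18 (2 points).
  x = 17: rhs = 7, matching y values: none (0 points).
  x = 18: rhs = 22, matching y values: none (0 points).
  x = 19: rhs = 7, matching y values: none (0 points).
  x = 20: rhs = 14, matching y values: none (0 points).
  x = 21: rhs = 3, matching y values: 7, 16 (2 points).
  x = 22: rhs = 3, matching y values: 7, 16 (2 points).
Total affine count: 18.
Full point count |E(F_23)| = 18 + 1 = 19.
Hasse bound: |19 − (23+1)| = |-5| = 5 ≤ 2√23 ≈ 9.5917 ✓.


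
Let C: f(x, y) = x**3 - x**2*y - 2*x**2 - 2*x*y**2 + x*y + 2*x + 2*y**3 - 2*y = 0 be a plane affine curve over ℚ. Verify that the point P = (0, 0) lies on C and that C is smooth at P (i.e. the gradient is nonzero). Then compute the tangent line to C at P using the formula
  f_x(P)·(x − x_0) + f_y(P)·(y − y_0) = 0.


Tangent line at P: 2*x - 2*y = 0.

Step 1: f(0, 0) = 0, so P lies on C.
Step 2: partial derivatives
  f_x(x, y) = 3*x**2 - 2*x*y - 4*x - 2*y**2 + y + 2, f_y(x, y) = -x**2 - 4*x*y + x + 6*y**2 - 2.
  f_x(P) = 2, f_y(P) = -2 (gradient nonzero, so P is smooth).
Step 3: tangent line at P: 2·(x − 0) + -2·(y − 0) = 0.
Expanding: 2*x - 2*y = 0.


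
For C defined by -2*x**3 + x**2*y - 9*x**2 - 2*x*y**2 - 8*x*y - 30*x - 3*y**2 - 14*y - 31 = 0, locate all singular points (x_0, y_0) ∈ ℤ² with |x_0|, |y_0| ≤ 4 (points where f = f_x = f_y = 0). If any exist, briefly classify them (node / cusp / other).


Singular points: {(-2, -3)}; classification: cusp.

Compute partial derivatives:
  f_x = -6*x**2 + 2*x*y - 18*x - 2*y**2 - 8*y - 30.
  f_y = x**2 - 4*x*y - 8*x - 6*y - 14.
Scan x_0 ∈ {−4, ..., 4}. For each x_0, f_y(x_0, y) is a polynomial in y; find its integer roots y ∈ {−4, ..., 4}, then test f_x and f at those candidates.
  x = -4: f_y(-4, y) = 10*y + 34; no integer root y with |y| ≤ 4.
  x = -3: f_y(-3, y) = 6*y + 19; no integer root y with |y| ≤ 4.
  x = -2: f_y(-2, y) = 2*y + 6; vanishes at y ∈ {-3}. (-2, -3): f_x = 0, f = 0 — SINGULAR.
  x = -1: f_y(-1, y) = -2*y - 5; no integer root y with |y| ≤ 4.
  x = 0: f_y(0, y) = -6*y - 14; no integer root y with |y| ≤ 4.
  x = 1: f_y(1, y) = -10*y - 21; no integer root y with |y| ≤ 4.
  x = 2: f_y(2, y) = -14*y - 26; no integer root y with |y| ≤ 4.
  x = 3: f_y(3, y) = -18*y - 29; no integer root y with |y| ≤ 4.
  x = 4: f_y(4, y) = -22*y - 30; no integer root y with |y| ≤ 4.
Only singular point on the grid: (-2, -3).
Classify: substitute x = -2 + u, y = -3 + v and expand: f = -2*u**3 + u**2*v - 2*u*v**2 + v**2.
No constant or linear terms (consistent with a singular point). Quadratic part: v**2. Cubic part: -2*u**3 + u**2*v - 2*u*v**2.
The quadratic part v**2 is a perfect square, so there is a single (double) tangent line v = 0, i.e. y = -3. Restricting the cubic part to that line (v = 0) leaves -2*u**3 ≠ 0, so f is not divisible by v and the branch is v² ≈ 2*u**3 to lowest order — this is a cusp.
Classification: cusp.


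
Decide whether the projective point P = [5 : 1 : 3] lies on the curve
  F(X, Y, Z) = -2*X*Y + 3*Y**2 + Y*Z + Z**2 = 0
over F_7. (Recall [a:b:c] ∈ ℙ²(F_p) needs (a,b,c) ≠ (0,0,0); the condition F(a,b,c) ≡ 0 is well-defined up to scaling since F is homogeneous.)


F(5,1,3) ≡ 5 (mod 7); P is NOT on the curve.

Evaluate F(5, 1, 3) term-by-term (mod 7).
  -2*X*Y ↦ -2·5·1·1 = -10
  3*Y**2 ↦ 3·1·1·1 = 3
  Y*Z ↦ 1·1·1·3 = 3
  Z**2 ↦ 1·1·1·9 = 9
Sum: F(5, 1, 3) = (-10) + (3) + (3) + (9) = 5.
Reducing mod 7: 5 ≡ 5 (mod 7).
Since F(a, b, c) ≡ 5 ≠ 0 (mod 7), P does NOT lie on the curve.


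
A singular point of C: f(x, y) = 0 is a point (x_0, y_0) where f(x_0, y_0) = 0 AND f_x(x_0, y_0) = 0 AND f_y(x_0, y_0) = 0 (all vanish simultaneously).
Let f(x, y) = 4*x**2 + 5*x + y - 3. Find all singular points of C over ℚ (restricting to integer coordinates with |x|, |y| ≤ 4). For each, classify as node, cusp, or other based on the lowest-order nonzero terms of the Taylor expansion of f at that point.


No singular points in the scanned grid; C is smooth there.

Compute partial derivatives:
  f_x = 8*x + 5.
  f_y = 1.
f_y = 1 is a nonzero constant, so f_y never vanishes: no point (x, y) can satisfy f = f_x = f_y = 0. In particular no (x, y) ∈ {−4, ..., 4}² is singular; the curve is smooth.


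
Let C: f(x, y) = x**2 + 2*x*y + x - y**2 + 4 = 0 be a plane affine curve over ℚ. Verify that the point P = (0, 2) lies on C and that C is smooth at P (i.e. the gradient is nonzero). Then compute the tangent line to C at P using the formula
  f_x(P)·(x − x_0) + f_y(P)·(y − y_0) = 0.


Tangent line at P: 5*x - 4*y + 8 = 0.

Step 1: f(0, 2) = 0, so P lies on C.
Step 2: partial derivatives
  f_x(x, y) = 2*x + 2*y + 1, f_y(x, y) = 2*x - 2*y.
  f_x(P) = 5, f_y(P) = -4 (gradient nonzero, so P is smooth).
Step 3: tangent line at P: 5·(x − 0) + -4·(y − 2) = 0.
Expanding: 5*x - 4*y + 8 = 0.


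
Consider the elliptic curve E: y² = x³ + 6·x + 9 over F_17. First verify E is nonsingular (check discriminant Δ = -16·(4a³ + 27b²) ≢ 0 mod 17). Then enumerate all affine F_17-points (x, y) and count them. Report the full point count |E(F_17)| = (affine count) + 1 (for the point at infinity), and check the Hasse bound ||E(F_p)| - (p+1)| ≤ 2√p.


Affine points = {(0, 3), (0, 14), (1, 4), (1, 13), (8, 5), (8, 12), (10, 7), (10, 10), (14, 7), (14, 10), (16, 6), (16, 11)}; affine count = 12; |E(F_17)| = 13.

Discriminant check: Δ ∝ 4a³ + 27b² = 4·6³ + 27·9² = 4·216 + 27·81 ≡ 8 (mod 17). Nonzero ⇒ E is nonsingular.
For each x ∈ F_17, compute rhs = x³ + 6·x + 9 mod 17, then count y ∈ F_17 with y² ≡ rhs.
  x = 0: rhs = 9, matching y values: 3, 14 (2 points).
  x = 1: rhs = 16, matching y values: 4, 13 (2 points).
  x = 2: rhs = 12, matching y values: none (0 points).
  x = 3: rhs = 3, matching y values: none (0 points).
  x = 4: rhs = 12, matching y values: none (0 points).
  x = 5: rhs = 11, matching y values: none (0 points).
  x = 6: rhs = 6, matching y values: none (0 points).
  x = 7: rhs = 3, matching y values: none (0 points).
  x = 8: rhs = 8, matching y values: 5, 12 (2 points).
  x = 9: rhs = 10, matching y values: none (0 points).
  x = 10: rhs = 15, matching y values: 7, 10 (2 points).
  x = 11: rhs = 12, matching y values: none (0 points).
  x = 12: rhs = 7, matching y values: none (0 points).
  x = 13: rhs = 6, matching y values: none (0 points).
  x = 14: rhs = 15, matching y values: 7, 10 (2 points).
  x = 15: rhs = 6, matching y values: none (0 points).
  x = 16: rhs = 2, matching y values: 6, 11 (2 points).
Total affine count: 12.
Full point count |E(F_17)| = 12 + 1 = 13.
Hasse bound: |13 − (17+1)| = |-5| = 5 ≤ 2√17 ≈ 8.2462 ✓.


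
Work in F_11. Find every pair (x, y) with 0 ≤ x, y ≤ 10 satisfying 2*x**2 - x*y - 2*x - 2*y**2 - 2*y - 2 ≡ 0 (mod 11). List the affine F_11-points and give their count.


Affine F_11-points: {(1, 7), (1, 8), (4, 0), (4, 8), (5, 4), (5, 9), (6, 9), (7, 6), (8, 0), (8, 6), (9, 4), (9, 7)}; count = 12.

For each of the 121 pairs (x, y) ∈ F_11², evaluate f(x, y) mod 11. Record the zeros.
  x = 0: [0↦9, 1↦5, 2↦8, 3↦7, 4↦2, 5↦4, 6↦2, 7↦7, 8↦8, 9↦5, 10↦9]  zeros at y ∈ ∅
  x = 1: [0↦9, 1↦4, 2↦6, 3↦4, 4↦9, 5↦10, 6↦7, 7↦0, 8↦0, 9↦7, 10↦10]  zeros at y ∈ {7, 8}
  x = 2: [0↦2, 1↦7, 2↦8, 3↦5, 4↦9, 5↦9, 6↦5, 7↦8, 8↦7, 9↦2, 10↦4]  zeros at y ∈ ∅
  x = 3: [0↦10, 1↦3, 2↦3, 3↦10, 4↦2, 5↦1, 6↦7, 7↦9, 8↦7, 9↦1, 10↦2]  zeros at y ∈ ∅
  x = 4: [0↦0, 1↦3, 2↦2, 3↦8, 4↦10, 5↦8, 6↦2, 7↦3, 8↦0, 9↦4, 10↦4]  zeros at y ∈ {0, 8}
  x = 5: [0↦5, 1↦7, 2↦5, 3↦10, 4↦0, 5↦8, 6↦1, 7↦1, 8↦8, 9↦0, 10↦10]  zeros at y ∈ {4, 9}
  x = 6: [0↦3, 1↦4, 2↦1, 3↦5, 4↦5, 5↦1, 6↦4, 7↦3, 8↦9, 9↦0, 10↦9]  zeros at y ∈ {9}
  x = 7: [0↦5, 1↦5, 2↦1, 3↦4, 4↦3, 5↦9, 6↦0, 7↦9, 8↦3, 9↦4, 10↦1]  zeros at y ∈ {6}
  x = 8: [0↦0, 1↦10, 2↦5, 3↦7, 4↦5, 5↦10, 6↦0, 7↦8, 8↦1, 9↦1, 10↦8]  zeros at y ∈ {0, 6}
  x = 9: [0↦10, 1↦8, 2↦2, 3↦3, 4↦0, 5↦4, 6↦4, 7↦0, 8↦3, 9↦2, 10↦8]  zeros at y ∈ {4, 7}
  x = 10: [0↦2, 1↦10, 2↦3, 3↦3, 4↦10, 5↦2, 6↦1, 7↦7, 8↦9, 9↦7, 10↦1]  zeros at y ∈ ∅
Collecting zeros: affine points = {(1, 7), (1, 8), (4, 0), (4, 8), (5, 4), (5, 9), (6, 9), (7, 6), (8, 0), (8, 6), (9, 4), (9, 7)}.
Total count |C(F_11)_aff| = 12.


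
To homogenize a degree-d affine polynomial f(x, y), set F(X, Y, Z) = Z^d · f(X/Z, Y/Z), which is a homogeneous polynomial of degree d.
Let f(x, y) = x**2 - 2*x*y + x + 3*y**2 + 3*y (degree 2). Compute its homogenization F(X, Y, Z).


F(X, Y, Z) = X**2 - 2*X*Y + X*Z + 3*Y**2 + 3*Y*Z

deg(f) = 2.
Substitute x = X/Z, y = Y/Z into f, then multiply by Z^2.
  monomial 1·x^2·y^0 ↦ 1·X^2·Y^0·Z^0.
  monomial -2·x^1·y^1 ↦ -2·X^1·Y^1·Z^0.
  monomial 1·x^1·y^0 ↦ 1·X^1·Y^0·Z^1.
  monomial 3·x^0·y^2 ↦ 3·X^0·Y^2·Z^0.
  monomial 3·x^0·y^1 ↦ 3·X^0·Y^1·Z^1.
Collecting: F(X, Y, Z) = X**2 - 2*X*Y + X*Z + 3*Y**2 + 3*Y*Z.


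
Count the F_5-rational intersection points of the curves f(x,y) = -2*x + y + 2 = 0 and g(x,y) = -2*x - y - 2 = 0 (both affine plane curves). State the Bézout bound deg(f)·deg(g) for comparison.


Common zeros: {(0, 3)}; count = 1; Bézout bound = 1.

deg(f) = 1, deg(g) = 1, so Bézout bound = 1.
Scan x ∈ F_5. For each x, list the y ∈ F_5 with f(x, y) ≡ 0 and those with g(x, y) ≡ 0 (mod 5); the common zeros in that column are the intersection.
  x = 0: f ≡ 0 at y ∈ {3}; g ≡ 0 at y ∈ {3}; common: {3}.
  x = 1: f ≡ 0 at y ∈ {0}; g ≡ 0 at y ∈ {1}; common: ∅.
  x = 2: f ≡ 0 at y ∈ {2}; g ≡ 0 at y ∈ {4}; common: ∅.
  x = 3: f ≡ 0 at y ∈ {4}; g ≡ 0 at y ∈ {2}; common: ∅.
  x = 4: f ≡ 0 at y ∈ {1}; g ≡ 0 at y ∈ {0}; common: ∅.
Collecting: common zeros = {(0, 3)}, so the count is 1.
Comparison with the Bézout bound: 1 ≤ 1 = deg(f)·deg(g), as expected for curves with no common component (the bound is attained).


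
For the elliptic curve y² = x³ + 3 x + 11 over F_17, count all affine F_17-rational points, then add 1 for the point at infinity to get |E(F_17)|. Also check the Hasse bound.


Affine points = {(1, 7), (1, 10), (2, 5), (2, 12), (3, 8), (3, 9), (4, 6), (4, 11), (5, 7), (5, 10), (7, 1), (7, 16), (9, 6), (9, 11), (10, 2), (10, 15), (11, 7), (11, 10), (14, 3), (14, 14)}; affine count = 20; |E(F_17)| = 21.

Discriminant check: Δ ∝ 4a³ + 27b² = 4·3³ + 27·11² = 4·27 + 27·121 ≡ 9 (mod 17). Nonzero ⇒ E is nonsingular.
For each x ∈ F_17, compute rhs = x³ + 3·x + 11 mod 17, then count y ∈ F_17 with y² ≡ rhs.
  x = 0: rhs = 11, matching y values: none (0 points).
  x = 1: rhs = 15, matching y values: 7, 10 (2 points).
  x = 2: rhs = 8, matching y values: 5, 12 (2 points).
  x = 3: rhs = 13, matching y values: 8, 9 (2 points).
  x = 4: rhs = 2, matching y values: 6, 11 (2 points).
  x = 5: rhs = 15, matching y values: 7, 10 (2 points).
  x = 6: rhs = 7, matching y values: none (0 points).
  x = 7: rhs = 1, matching y values: 1, 16 (2 points).
  x = 8: rhs = 3, matching y values: none (0 points).
  x = 9: rhs = 2, matching y values: 6, 11 (2 points).
  x = 10: rhs = 4, matching y values: 2, 15 (2 points).
  x = 11: rhs = 15, matching y values: 7, 10 (2 points).
  x = 12: rhs = 7, matching y values: none (0 points).
  x = 13: rhs = 3, matching y values: none (0 points).
  x = 14: rhs = 9, matching y values: 3, 14 (2 points).
  x = 15: rhs = 14, matching y values: none (0 points).
  x = 16: rhs = 7, matching y values: none (0 points).
Total affine count: 20.
Full point count |E(F_17)| = 20 + 1 = 21.
Hasse bound: |21 − (17+1)| = |3| = 3 ≤ 2√17 ≈ 8.2462 ✓.


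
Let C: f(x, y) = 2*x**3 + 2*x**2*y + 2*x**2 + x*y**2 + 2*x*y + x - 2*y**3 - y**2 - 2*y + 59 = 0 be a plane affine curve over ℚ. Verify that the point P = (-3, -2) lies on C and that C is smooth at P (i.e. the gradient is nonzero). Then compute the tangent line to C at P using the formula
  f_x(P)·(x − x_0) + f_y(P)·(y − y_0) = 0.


Tangent line at P: 67*x + 2*y + 205 = 0.

Step 1: f(-3, -2) = 0, so P lies on C.
Step 2: partial derivatives
  f_x(x, y) = 6*x**2 + 4*x*y + 4*x + y**2 + 2*y + 1, f_y(x, y) = 2*x**2 + 2*x*y + 2*x - 6*y**2 - 2*y - 2.
  f_x(P) = 67, f_y(P) = 2 (gradient nonzero, so P is smooth).
Step 3: tangent line at P: 67·(x − -3) + 2·(y − -2) = 0.
Expanding: 67*x + 2*y + 205 = 0.
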